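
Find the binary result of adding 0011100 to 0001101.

Add column by column from the right: bit + bit + carry-in; write the sum mod 2, carry 1 when the sum is 2 or 3.
carry:  0111000
        0011100
+       0001101
---------------
       00101001
(the carry out of the leftmost column, 0, becomes the leading bit)
Decimal check:
  0011100 = 16 + 8 + 4 = 28
  0001101 = 8 + 4 + 1 = 13
  28 + 13 = 41, and 00101001 = 32 + 8 + 1 = 41 ✓



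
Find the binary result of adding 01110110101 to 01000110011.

Add column by column from the right: bit + bit + carry-in; write the sum mod 2, carry 1 when the sum is 2 or 3.
carry:  10001101110
        01110110101
+       01000110011
-------------------
       010111101000
(the carry out of the leftmost column, 0, becomes the leading bit)
Decimal check:
  01110110101 = 512 + 256 + 128 + 32 + 16 + 4 + 1 = 949
  01000110011 = 512 + 32 + 16 + 2 + 1 = 563
  949 + 563 = 1512, and 010111101000 = 1024 + 256 + 128 + 64 + 32 + 8 = 1512 ✓



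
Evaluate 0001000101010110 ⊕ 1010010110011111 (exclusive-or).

XOR: 1 when bits differ
  0001000101010110
^ 1010010110011111
------------------
  1011010011001001
Decimal: 4438 ^ 42399 = 46281



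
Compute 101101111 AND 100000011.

AND: 1 only when both bits are 1
  101101111
& 100000011
-----------
  100000011
Decimal: 367 & 259 = 259



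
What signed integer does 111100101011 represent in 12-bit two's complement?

Binary: 111100101011
Sign bit: 1 (negative)
Invert: 000011010100
Add 1:  000011010101
Magnitude: 000011010101 = 128 + 64 + 16 + 4 + 1 = 213
Value: -213



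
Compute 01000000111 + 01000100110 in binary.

Add column by column from the right: bit + bit + carry-in; write the sum mod 2, carry 1 when the sum is 2 or 3.
carry:  10000001100
        01000000111
+       01000100110
-------------------
       010000101101
(the carry out of the leftmost column, 0, becomes the leading bit)
Decimal check:
  01000000111 = 512 + 4 + 2 + 1 = 519
  01000100110 = 512 + 32 + 4 + 2 = 550
  519 + 550 = 1069, and 010000101101 = 1024 + 32 + 8 + 4 + 1 = 1069 ✓



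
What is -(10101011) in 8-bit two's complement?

Original (sign bit 1, negative): 10101011
Step 1 - Invert all bits: 01010100
Step 2 - Add 1: 01010101
Verification: 10101011 + 01010101 = 100000000; discarding the end carry (carry out of the top bit) leaves the 8-bit value 00000000, as required for x + (-x)



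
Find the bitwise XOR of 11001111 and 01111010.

XOR: 1 when bits differ
  11001111
^ 01111010
----------
  10110101
Decimal: 207 ^ 122 = 181



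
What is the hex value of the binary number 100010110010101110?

Group into 4-bit nibbles from right:
  0010 = 2
  0010 = 2
  1100 = C
  1010 = A
  1110 = E
Result: 22CAE



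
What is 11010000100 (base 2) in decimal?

Sum of powers of 2 for each 1-bit:
2^2 + 2^7 + 2^9 + 2^10
= 4 + 128 + 512 + 1024
= 1668



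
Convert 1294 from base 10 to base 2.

Using repeated division by 2:
1294 ÷ 2 = 647 remainder 0
647 ÷ 2 = 323 remainder 1
323 ÷ 2 = 161 remainder 1
161 ÷ 2 = 80 remainder 1
80 ÷ 2 = 40 remainder 0
40 ÷ 2 = 20 remainder 0
20 ÷ 2 = 10 remainder 0
10 ÷ 2 = 5 remainder 0
5 ÷ 2 = 2 remainder 1
2 ÷ 2 = 1 remainder 0
1 ÷ 2 = 0 remainder 1
Reading remainders bottom to top: 10100001110



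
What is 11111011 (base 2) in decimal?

Sum of powers of 2 for each 1-bit:
2^0 + 2^1 + 2^3 + 2^4 + 2^5 + 2^6 + 2^7
= 1 + 2 + 8 + 16 + 32 + 64 + 128
= 251



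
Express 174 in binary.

Using repeated division by 2:
174 ÷ 2 = 87 remainder 0
87 ÷ 2 = 43 remainder 1
43 ÷ 2 = 21 remainder 1
21 ÷ 2 = 10 remainder 1
10 ÷ 2 = 5 remainder 0
5 ÷ 2 = 2 remainder 1
2 ÷ 2 = 1 remainder 0
1 ÷ 2 = 0 remainder 1
Reading remainders bottom to top: 10101110



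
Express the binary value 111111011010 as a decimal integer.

Sum of powers of 2 for each 1-bit:
2^1 + 2^3 + 2^4 + 2^6 + 2^7 + 2^8 + 2^9 + 2^10 + 2^11
= 2 + 8 + 16 + 64 + 128 + 256 + 512 + 1024 + 2048
= 4058



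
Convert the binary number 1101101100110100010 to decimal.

Sum of powers of 2 for each 1-bit:
2^1 + 2^5 + 2^7 + 2^8 + 2^11 + 2^12 + 2^14 + 2^15 + 2^17 + 2^18
= 2 + 32 + 128 + 256 + 2048 + 4096 + 16384 + 32768 + 131072 + 262144
= 448930



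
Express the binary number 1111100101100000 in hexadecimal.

Group into 4-bit nibbles from right:
  1111 = F
  1001 = 9
  0110 = 6
  0000 = 0
Result: F960



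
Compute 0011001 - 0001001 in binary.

Method 1 - Direct subtraction (column by column from the right: bit − bit − borrow-in; if negative, add 2 and borrow 1 from the next column):
borrow: 0000000
        0011001
-       0001001
---------------
        0010000

Method 2 - Add two's complement:
Two's complement of 0001001: invert → 1110110, add 1 → 1110111
  0011001
+ 1110111
---------
 10010000  (end carry out of the top bit = 1)
Discarding the end carry: 0010000
Decimal check:
  0011001 = 16 + 8 + 1 = 25
  0001001 = 8 + 1 = 9
  25 - 9 = 16, and 0010000 = 16 ✓



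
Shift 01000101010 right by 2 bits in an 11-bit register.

Original: 01000101010 (decimal 554)
Shift right by 2 positions
Drop the 2 low bits; fill with zeros on the left
Result: 00010001010 (decimal 138)
Equivalent: 554 >> 2 = 554 ÷ 2^2 = 138



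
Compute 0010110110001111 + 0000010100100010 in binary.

Add column by column from the right: bit + bit + carry-in; write the sum mod 2, carry 1 when the sum is 2 or 3.
carry:  0001101000011100
        0010110110001111
+       0000010100100010
------------------------
       00011001010110001
(the carry out of the leftmost column, 0, becomes the leading bit)
Decimal check:
  0010110110001111 = 8192 + 2048 + 1024 + 256 + 128 + 8 + 4 + 2 + 1 = 11663
  0000010100100010 = 1024 + 256 + 32 + 2 = 1314
  11663 + 1314 = 12977, and 00011001010110001 = 8192 + 4096 + 512 + 128 + 32 + 16 + 1 = 12977 ✓



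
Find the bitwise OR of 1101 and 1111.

OR: 1 when either bit is 1
  1101
| 1111
------
  1111
Decimal: 13 | 15 = 15



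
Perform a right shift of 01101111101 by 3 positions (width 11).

Original: 01101111101 (decimal 893)
Shift right by 3 positions
Drop the 3 low bits; fill with zeros on the left
Result: 00001101111 (decimal 111)
Equivalent: 893 >> 3 = 893 ÷ 2^3 = 111



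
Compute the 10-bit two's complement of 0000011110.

Original: 0000011110
Step 1 - Invert all bits: 1111100001
Step 2 - Add 1: 1111100010
Verification: 0000011110 + 1111100010 = 10000000000; discarding the end carry (carry out of the top bit) leaves the 10-bit value 0000000000, as required for x + (-x)



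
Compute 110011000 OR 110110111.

OR: 1 when either bit is 1
  110011000
| 110110111
-----------
  110111111
Decimal: 408 | 439 = 447



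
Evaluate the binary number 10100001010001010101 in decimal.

Sum of powers of 2 for each 1-bit:
2^0 + 2^2 + 2^4 + 2^6 + 2^10 + 2^12 + 2^17 + 2^19
= 1 + 4 + 16 + 64 + 1024 + 4096 + 131072 + 524288
= 660565



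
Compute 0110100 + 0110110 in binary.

Add column by column from the right: bit + bit + carry-in; write the sum mod 2, carry 1 when the sum is 2 or 3.
carry:  1101000
        0110100
+       0110110
---------------
       01101010
(the carry out of the leftmost column, 0, becomes the leading bit)
Decimal check:
  0110100 = 32 + 16 + 4 = 52
  0110110 = 32 + 16 + 4 + 2 = 54
  52 + 54 = 106, and 01101010 = 64 + 32 + 8 + 2 = 106 ✓



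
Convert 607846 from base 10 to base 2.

Using repeated division by 2:
607846 ÷ 2 = 303923 remainder 0
303923 ÷ 2 = 151961 remainder 1
151961 ÷ 2 = 75980 remainder 1
75980 ÷ 2 = 37990 remainder 0
37990 ÷ 2 = 18995 remainder 0
18995 ÷ 2 = 9497 remainder 1
9497 ÷ 2 = 4748 remainder 1
4748 ÷ 2 = 2374 remainder 0
2374 ÷ 2 = 1187 remainder 0
1187 ÷ 2 = 593 remainder 1
593 ÷ 2 = 296 remainder 1
296 ÷ 2 = 148 remainder 0
148 ÷ 2 = 74 remainder 0
74 ÷ 2 = 37 remainder 0
37 ÷ 2 = 18 remainder 1
18 ÷ 2 = 9 remainder 0
9 ÷ 2 = 4 remainder 1
4 ÷ 2 = 2 remainder 0
2 ÷ 2 = 1 remainder 0
1 ÷ 2 = 0 remainder 1
Reading remainders bottom to top: 10010100011001100110



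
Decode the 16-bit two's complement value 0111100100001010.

Binary: 0111100100001010
Sign bit: 0 (non-negative)
Read directly as an unsigned value:
0111100100001010 = 16384 + 8192 + 4096 + 2048 + 256 + 8 + 2 = 30986
Value: 30986



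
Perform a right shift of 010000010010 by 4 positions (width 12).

Original: 010000010010 (decimal 1042)
Shift right by 4 positions
Drop the 4 low bits; fill with zeros on the left
Result: 000001000001 (decimal 65)
Equivalent: 1042 >> 4 = 1042 ÷ 2^4 = 65



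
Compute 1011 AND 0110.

AND: 1 only when both bits are 1
  1011
& 0110
------
  0010
Decimal: 11 & 6 = 2



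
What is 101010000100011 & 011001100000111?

AND: 1 only when both bits are 1
  101010000100011
& 011001100000111
-----------------
  001000000000011
Decimal: 21539 & 13063 = 4099



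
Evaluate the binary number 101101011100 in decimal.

Sum of powers of 2 for each 1-bit:
2^2 + 2^3 + 2^4 + 2^6 + 2^8 + 2^9 + 2^11
= 4 + 8 + 16 + 64 + 256 + 512 + 2048
= 2908



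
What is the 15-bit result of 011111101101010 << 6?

Original: 011111101101010 (decimal 16234)
Shift left by 6 positions
Append 6 zeros on the right and drop the 6 high bits that overflow the 15-bit width
Result: 101101010000000 (decimal 23168)
Equivalent: 16234 << 6 = 16234 × 2^6 = 1038976, truncated to 15 bits = 23168



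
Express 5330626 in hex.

Using repeated division by 16 (digits 10–15 are A–F):
5330626 ÷ 16 = 333164 remainder 2
333164 ÷ 16 = 20822 remainder 12 (C)
20822 ÷ 16 = 1301 remainder 6
1301 ÷ 16 = 81 remainder 5
81 ÷ 16 = 5 remainder 1
5 ÷ 16 = 0 remainder 5
Reading remainders bottom to top: 5156C2



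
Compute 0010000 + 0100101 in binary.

Add column by column from the right: bit + bit + carry-in; write the sum mod 2, carry 1 when the sum is 2 or 3.
carry:  0000000
        0010000
+       0100101
---------------
       00110101
(the carry out of the leftmost column, 0, becomes the leading bit)
Decimal check:
  0010000 = 16
  0100101 = 32 + 4 + 1 = 37
  16 + 37 = 53, and 00110101 = 32 + 16 + 4 + 1 = 53 ✓



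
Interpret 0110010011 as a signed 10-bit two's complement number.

Binary: 0110010011
Sign bit: 0 (non-negative)
Read directly as an unsigned value:
0110010011 = 256 + 128 + 16 + 2 + 1 = 403
Value: 403



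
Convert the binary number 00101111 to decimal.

Sum of powers of 2 for each 1-bit:
2^0 + 2^1 + 2^2 + 2^3 + 2^5
= 1 + 2 + 4 + 8 + 32
= 47



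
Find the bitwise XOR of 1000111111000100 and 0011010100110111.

XOR: 1 when bits differ
  1000111111000100
^ 0011010100110111
------------------
  1011101011110011
Decimal: 36804 ^ 13623 = 47859



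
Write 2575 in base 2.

Using repeated division by 2:
2575 ÷ 2 = 1287 remainder 1
1287 ÷ 2 = 643 remainder 1
643 ÷ 2 = 321 remainder 1
321 ÷ 2 = 160 remainder 1
160 ÷ 2 = 80 remainder 0
80 ÷ 2 = 40 remainder 0
40 ÷ 2 = 20 remainder 0
20 ÷ 2 = 10 remainder 0
10 ÷ 2 = 5 remainder 0
5 ÷ 2 = 2 remainder 1
2 ÷ 2 = 1 remainder 0
1 ÷ 2 = 0 remainder 1
Reading remainders bottom to top: 101000001111



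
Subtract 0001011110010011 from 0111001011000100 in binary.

Method 1 - Direct subtraction (column by column from the right: bit − bit − borrow-in; if negative, add 2 and borrow 1 from the next column):
borrow: 0011111001100110
        0111001011000100
-       0001011110010011
------------------------
        0101101100110001

Method 2 - Add two's complement:
Two's complement of 0001011110010011: invert → 1110100001101100, add 1 → 1110100001101101
  0111001011000100
+ 1110100001101101
------------------
 10101101100110001  (end carry out of the top bit = 1)
Discarding the end carry: 0101101100110001
Decimal check:
  0111001011000100 = 16384 + 8192 + 4096 + 512 + 128 + 64 + 4 = 29380
  0001011110010011 = 4096 + 1024 + 512 + 256 + 128 + 16 + 2 + 1 = 6035
  29380 - 6035 = 23345, and 0101101100110001 = 16384 + 4096 + 2048 + 512 + 256 + 32 + 16 + 1 = 23345 ✓



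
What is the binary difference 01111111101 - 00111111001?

Method 1 - Direct subtraction (column by column from the right: bit − bit − borrow-in; if negative, add 2 and borrow 1 from the next column):
borrow: 00000000000
        01111111101
-       00111111001
-------------------
        01000000100

Method 2 - Add two's complement:
Two's complement of 00111111001: invert → 11000000110, add 1 → 11000000111
  01111111101
+ 11000000111
-------------
 101000000100  (end carry out of the top bit = 1)
Discarding the end carry: 01000000100
Decimal check:
  01111111101 = 512 + 256 + 128 + 64 + 32 + 16 + 8 + 4 + 1 = 1021
  00111111001 = 256 + 128 + 64 + 32 + 16 + 8 + 1 = 505
  1021 - 505 = 516, and 01000000100 = 512 + 4 = 516 ✓



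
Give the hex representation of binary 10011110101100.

Group into 4-bit nibbles from right:
  0010 = 2
  0111 = 7
  1010 = A
  1100 = C
Result: 27AC



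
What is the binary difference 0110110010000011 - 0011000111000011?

Method 1 - Direct subtraction (column by column from the right: bit − bit − borrow-in; if negative, add 2 and borrow 1 from the next column):
borrow: 0110011110000000
        0110110010000011
-       0011000111000011
------------------------
        0011101011000000

Method 2 - Add two's complement:
Two's complement of 0011000111000011: invert → 1100111000111100, add 1 → 1100111000111101
  0110110010000011
+ 1100111000111101
------------------
 10011101011000000  (end carry out of the top bit = 1)
Discarding the end carry: 0011101011000000
Decimal check:
  0110110010000011 = 16384 + 8192 + 2048 + 1024 + 128 + 2 + 1 = 27779
  0011000111000011 = 8192 + 4096 + 256 + 128 + 64 + 2 + 1 = 12739
  27779 - 12739 = 15040, and 0011101011000000 = 8192 + 4096 + 2048 + 512 + 128 + 64 = 15040 ✓



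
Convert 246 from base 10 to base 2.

Using repeated division by 2:
246 ÷ 2 = 123 remainder 0
123 ÷ 2 = 61 remainder 1
61 ÷ 2 = 30 remainder 1
30 ÷ 2 = 15 remainder 0
15 ÷ 2 = 7 remainder 1
7 ÷ 2 = 3 remainder 1
3 ÷ 2 = 1 remainder 1
1 ÷ 2 = 0 remainder 1
Reading remainders bottom to top: 11110110



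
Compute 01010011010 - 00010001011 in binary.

Method 1 - Direct subtraction (column by column from the right: bit − bit − borrow-in; if negative, add 2 and borrow 1 from the next column):
borrow: 00000011110
        01010011010
-       00010001011
-------------------
        01000001111

Method 2 - Add two's complement:
Two's complement of 00010001011: invert → 11101110100, add 1 → 11101110101
  01010011010
+ 11101110101
-------------
 101000001111  (end carry out of the top bit = 1)
Discarding the end carry: 01000001111
Decimal check:
  01010011010 = 512 + 128 + 16 + 8 + 2 = 666
  00010001011 = 128 + 8 + 2 + 1 = 139
  666 - 139 = 527, and 01000001111 = 512 + 8 + 4 + 2 + 1 = 527 ✓



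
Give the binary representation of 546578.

Using repeated division by 2:
546578 ÷ 2 = 273289 remainder 0
273289 ÷ 2 = 136644 remainder 1
136644 ÷ 2 = 68322 remainder 0
68322 ÷ 2 = 34161 remainder 0
34161 ÷ 2 = 17080 remainder 1
17080 ÷ 2 = 8540 remainder 0
8540 ÷ 2 = 4270 remainder 0
4270 ÷ 2 = 2135 remainder 0
2135 ÷ 2 = 1067 remainder 1
1067 ÷ 2 = 533 remainder 1
533 ÷ 2 = 266 remainder 1
266 ÷ 2 = 133 remainder 0
133 ÷ 2 = 66 remainder 1
66 ÷ 2 = 33 remainder 0
33 ÷ 2 = 16 remainder 1
16 ÷ 2 = 8 remainder 0
8 ÷ 2 = 4 remainder 0
4 ÷ 2 = 2 remainder 0
2 ÷ 2 = 1 remainder 0
1 ÷ 2 = 0 remainder 1
Reading remainders bottom to top: 10000101011100010010



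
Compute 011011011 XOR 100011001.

XOR: 1 when bits differ
  011011011
^ 100011001
-----------
  111000010
Decimal: 219 ^ 281 = 450



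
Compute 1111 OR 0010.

OR: 1 when either bit is 1
  1111
| 0010
------
  1111
Decimal: 15 | 2 = 15



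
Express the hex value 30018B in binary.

Convert each hex digit to 4 bits:
  3 = 0011
  0 = 0000
  0 = 0000
  1 = 0001
  8 = 1000
  B = 1011
Concatenate: 001100000000000110001011



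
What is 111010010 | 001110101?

OR: 1 when either bit is 1
  111010010
| 001110101
-----------
  111110111
Decimal: 466 | 117 = 503



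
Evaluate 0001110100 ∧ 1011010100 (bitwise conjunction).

AND: 1 only when both bits are 1
  0001110100
& 1011010100
------------
  0001010100
Decimal: 116 & 724 = 84



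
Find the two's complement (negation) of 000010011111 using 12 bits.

Original: 000010011111
Step 1 - Invert all bits: 111101100000
Step 2 - Add 1: 111101100001
Verification: 000010011111 + 111101100001 = 1000000000000; discarding the end carry (carry out of the top bit) leaves the 12-bit value 000000000000, as required for x + (-x)



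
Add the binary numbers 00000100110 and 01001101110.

Add column by column from the right: bit + bit + carry-in; write the sum mod 2, carry 1 when the sum is 2 or 3.
carry:  00011011100
        00000100110
+       01001101110
-------------------
       001010010100
(the carry out of the leftmost column, 0, becomes the leading bit)
Decimal check:
  00000100110 = 32 + 4 + 2 = 38
  01001101110 = 512 + 64 + 32 + 8 + 4 + 2 = 622
  38 + 622 = 660, and 001010010100 = 512 + 128 + 16 + 4 = 660 ✓



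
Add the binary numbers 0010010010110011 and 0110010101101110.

Add column by column from the right: bit + bit + carry-in; write the sum mod 2, carry 1 when the sum is 2 or 3.
carry:  1100101111111100
        0010010010110011
+       0110010101101110
------------------------
       01000101000100001
(the carry out of the leftmost column, 0, becomes the leading bit)
Decimal check:
  0010010010110011 = 8192 + 1024 + 128 + 32 + 16 + 2 + 1 = 9395
  0110010101101110 = 16384 + 8192 + 1024 + 256 + 64 + 32 + 8 + 4 + 2 = 25966
  9395 + 25966 = 35361, and 01000101000100001 = 32768 + 2048 + 512 + 32 + 1 = 35361 ✓



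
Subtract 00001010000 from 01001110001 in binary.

Method 1 - Direct subtraction (column by column from the right: bit − bit − borrow-in; if negative, add 2 and borrow 1 from the next column):
borrow: 00000000000
        01001110001
-       00001010000
-------------------
        01000100001

Method 2 - Add two's complement:
Two's complement of 00001010000: invert → 11110101111, add 1 → 11110110000
  01001110001
+ 11110110000
-------------
 101000100001  (end carry out of the top bit = 1)
Discarding the end carry: 01000100001
Decimal check:
  01001110001 = 512 + 64 + 32 + 16 + 1 = 625
  00001010000 = 64 + 16 = 80
  625 - 80 = 545, and 01000100001 = 512 + 32 + 1 = 545 ✓



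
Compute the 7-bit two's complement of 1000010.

Original (sign bit 1, negative): 1000010
Step 1 - Invert all bits: 0111101
Step 2 - Add 1: 0111110
Verification: 1000010 + 0111110 = 10000000; discarding the end carry (carry out of the top bit) leaves the 7-bit value 0000000, as required for x + (-x)



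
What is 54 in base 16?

Using repeated division by 16 (digits 10–15 are A–F):
54 ÷ 16 = 3 remainder 6
3 ÷ 16 = 0 remainder 3
Reading remainders bottom to top: 36



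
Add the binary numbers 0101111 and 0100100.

Add column by column from the right: bit + bit + carry-in; write the sum mod 2, carry 1 when the sum is 2 or 3.
carry:  1011000
        0101111
+       0100100
---------------
       01010011
(the carry out of the leftmost column, 0, becomes the leading bit)
Decimal check:
  0101111 = 32 + 8 + 4 + 2 + 1 = 47
  0100100 = 32 + 4 = 36
  47 + 36 = 83, and 01010011 = 64 + 16 + 2 + 1 = 83 ✓



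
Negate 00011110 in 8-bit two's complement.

Original: 00011110
Step 1 - Invert all bits: 11100001
Step 2 - Add 1: 11100010
Verification: 00011110 + 11100010 = 100000000; discarding the end carry (carry out of the top bit) leaves the 8-bit value 00000000, as required for x + (-x)



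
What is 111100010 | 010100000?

OR: 1 when either bit is 1
  111100010
| 010100000
-----------
  111100010
Decimal: 482 | 160 = 482



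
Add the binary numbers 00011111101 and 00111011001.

Add column by column from the right: bit + bit + carry-in; write the sum mod 2, carry 1 when the sum is 2 or 3.
carry:  01111110010
        00011111101
+       00111011001
-------------------
       001011010110
(the carry out of the leftmost column, 0, becomes the leading bit)
Decimal check:
  00011111101 = 128 + 64 + 32 + 16 + 8 + 4 + 1 = 253
  00111011001 = 256 + 128 + 64 + 16 + 8 + 1 = 473
  253 + 473 = 726, and 001011010110 = 512 + 128 + 64 + 16 + 4 + 2 = 726 ✓



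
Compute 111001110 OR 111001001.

OR: 1 when either bit is 1
  111001110
| 111001001
-----------
  111001111
Decimal: 462 | 457 = 463



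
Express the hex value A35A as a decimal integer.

Expand by place value (powers of 16):
Digit values: A = 10
A35A = 10 × 16^3 + 3 × 16^2 + 5 × 16^1 + 10 × 16^0
= 10 × 4096 + 3 × 256 + 5 × 16 + 10 × 1
= 40960 + 768 + 80 + 10
= 41818



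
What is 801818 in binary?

Using repeated division by 2:
801818 ÷ 2 = 400909 remainder 0
400909 ÷ 2 = 200454 remainder 1
200454 ÷ 2 = 100227 remainder 0
100227 ÷ 2 = 50113 remainder 1
50113 ÷ 2 = 25056 remainder 1
25056 ÷ 2 = 12528 remainder 0
12528 ÷ 2 = 6264 remainder 0
6264 ÷ 2 = 3132 remainder 0
3132 ÷ 2 = 1566 remainder 0
1566 ÷ 2 = 783 remainder 0
783 ÷ 2 = 391 remainder 1
391 ÷ 2 = 195 remainder 1
195 ÷ 2 = 97 remainder 1
97 ÷ 2 = 48 remainder 1
48 ÷ 2 = 24 remainder 0
24 ÷ 2 = 12 remainder 0
12 ÷ 2 = 6 remainder 0
6 ÷ 2 = 3 remainder 0
3 ÷ 2 = 1 remainder 1
1 ÷ 2 = 0 remainder 1
Reading remainders bottom to top: 11000011110000011010



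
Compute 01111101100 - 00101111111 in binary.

Method 1 - Direct subtraction (column by column from the right: bit − bit − borrow-in; if negative, add 2 and borrow 1 from the next column):
borrow: 00011111110
        01111101100
-       00101111111
-------------------
        01001101101

Method 2 - Add two's complement:
Two's complement of 00101111111: invert → 11010000000, add 1 → 11010000001
  01111101100
+ 11010000001
-------------
 101001101101  (end carry out of the top bit = 1)
Discarding the end carry: 01001101101
Decimal check:
  01111101100 = 512 + 256 + 128 + 64 + 32 + 8 + 4 = 1004
  00101111111 = 256 + 64 + 32 + 16 + 8 + 4 + 2 + 1 = 383
  1004 - 383 = 621, and 01001101101 = 512 + 64 + 32 + 8 + 4 + 1 = 621 ✓



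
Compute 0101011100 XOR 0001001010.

XOR: 1 when bits differ
  0101011100
^ 0001001010
------------
  0100010110
Decimal: 348 ^ 74 = 278



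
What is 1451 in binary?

Using repeated division by 2:
1451 ÷ 2 = 725 remainder 1
725 ÷ 2 = 362 remainder 1
362 ÷ 2 = 181 remainder 0
181 ÷ 2 = 90 remainder 1
90 ÷ 2 = 45 remainder 0
45 ÷ 2 = 22 remainder 1
22 ÷ 2 = 11 remainder 0
11 ÷ 2 = 5 remainder 1
5 ÷ 2 = 2 remainder 1
2 ÷ 2 = 1 remainder 0
1 ÷ 2 = 0 remainder 1
Reading remainders bottom to top: 10110101011



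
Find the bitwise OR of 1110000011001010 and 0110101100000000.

OR: 1 when either bit is 1
  1110000011001010
| 0110101100000000
------------------
  1110101111001010
Decimal: 57546 | 27392 = 60362



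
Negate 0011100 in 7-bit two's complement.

Original: 0011100
Step 1 - Invert all bits: 1100011
Step 2 - Add 1: 1100100
Verification: 0011100 + 1100100 = 10000000; discarding the end carry (carry out of the top bit) leaves the 7-bit value 0000000, as required for x + (-x)



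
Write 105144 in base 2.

Using repeated division by 2:
105144 ÷ 2 = 52572 remainder 0
52572 ÷ 2 = 26286 remainder 0
26286 ÷ 2 = 13143 remainder 0
13143 ÷ 2 = 6571 remainder 1
6571 ÷ 2 = 3285 remainder 1
3285 ÷ 2 = 1642 remainder 1
1642 ÷ 2 = 821 remainder 0
821 ÷ 2 = 410 remainder 1
410 ÷ 2 = 205 remainder 0
205 ÷ 2 = 102 remainder 1
102 ÷ 2 = 51 remainder 0
51 ÷ 2 = 25 remainder 1
25 ÷ 2 = 12 remainder 1
12 ÷ 2 = 6 remainder 0
6 ÷ 2 = 3 remainder 0
3 ÷ 2 = 1 remainder 1
1 ÷ 2 = 0 remainder 1
Reading remainders bottom to top: 11001101010111000



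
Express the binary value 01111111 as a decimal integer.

Sum of powers of 2 for each 1-bit:
2^0 + 2^1 + 2^2 + 2^3 + 2^4 + 2^5 + 2^6
= 1 + 2 + 4 + 8 + 16 + 32 + 64
= 127



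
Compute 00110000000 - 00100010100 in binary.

Method 1 - Direct subtraction (column by column from the right: bit − bit − borrow-in; if negative, add 2 and borrow 1 from the next column):
borrow: 00011111000
        00110000000
-       00100010100
-------------------
        00001101100

Method 2 - Add two's complement:
Two's complement of 00100010100: invert → 11011101011, add 1 → 11011101100
  00110000000
+ 11011101100
-------------
 100001101100  (end carry out of the top bit = 1)
Discarding the end carry: 00001101100
Decimal check:
  00110000000 = 256 + 128 = 384
  00100010100 = 256 + 16 + 4 = 276
  384 - 276 = 108, and 00001101100 = 64 + 32 + 8 + 4 = 108 ✓



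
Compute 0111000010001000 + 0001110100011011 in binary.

Add column by column from the right: bit + bit + carry-in; write the sum mod 2, carry 1 when the sum is 2 or 3.
carry:  1110000000110000
        0111000010001000
+       0001110100011011
------------------------
       01000110110100011
(the carry out of the leftmost column, 0, becomes the leading bit)
Decimal check:
  0111000010001000 = 16384 + 8192 + 4096 + 128 + 8 = 28808
  0001110100011011 = 4096 + 2048 + 1024 + 256 + 16 + 8 + 2 + 1 = 7451
  28808 + 7451 = 36259, and 01000110110100011 = 32768 + 2048 + 1024 + 256 + 128 + 32 + 2 + 1 = 36259 ✓



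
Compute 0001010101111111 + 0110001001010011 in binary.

Add column by column from the right: bit + bit + carry-in; write the sum mod 2, carry 1 when the sum is 2 or 3.
carry:  0000000011111110
        0001010101111111
+       0110001001010011
------------------------
       00111011111010010
(the carry out of the leftmost column, 0, becomes the leading bit)
Decimal check:
  0001010101111111 = 4096 + 1024 + 256 + 64 + 32 + 16 + 8 + 4 + 2 + 1 = 5503
  0110001001010011 = 16384 + 8192 + 512 + 64 + 16 + 2 + 1 = 25171
  5503 + 25171 = 30674, and 00111011111010010 = 16384 + 8192 + 4096 + 1024 + 512 + 256 + 128 + 64 + 16 + 2 = 30674 ✓



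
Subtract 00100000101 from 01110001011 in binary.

Method 1 - Direct subtraction (column by column from the right: bit − bit − borrow-in; if negative, add 2 and borrow 1 from the next column):
borrow: 00000001000
        01110001011
-       00100000101
-------------------
        01010000110

Method 2 - Add two's complement:
Two's complement of 00100000101: invert → 11011111010, add 1 → 11011111011
  01110001011
+ 11011111011
-------------
 101010000110  (end carry out of the top bit = 1)
Discarding the end carry: 01010000110
Decimal check:
  01110001011 = 512 + 256 + 128 + 8 + 2 + 1 = 907
  00100000101 = 256 + 4 + 1 = 261
  907 - 261 = 646, and 01010000110 = 512 + 128 + 4 + 2 = 646 ✓



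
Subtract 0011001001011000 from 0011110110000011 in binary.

Method 1 - Direct subtraction (column by column from the right: bit − bit − borrow-in; if negative, add 2 and borrow 1 from the next column):
borrow: 0000010011110000
        0011110110000011
-       0011001001011000
------------------------
        0000101100101011

Method 2 - Add two's complement:
Two's complement of 0011001001011000: invert → 1100110110100111, add 1 → 1100110110101000
  0011110110000011
+ 1100110110101000
------------------
 10000101100101011  (end carry out of the top bit = 1)
Discarding the end carry: 0000101100101011
Decimal check:
  0011110110000011 = 8192 + 4096 + 2048 + 1024 + 256 + 128 + 2 + 1 = 15747
  0011001001011000 = 8192 + 4096 + 512 + 64 + 16 + 8 = 12888
  15747 - 12888 = 2859, and 0000101100101011 = 2048 + 512 + 256 + 32 + 8 + 2 + 1 = 2859 ✓



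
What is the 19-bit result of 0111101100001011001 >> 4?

Original: 0111101100001011001 (decimal 251993)
Shift right by 4 positions
Drop the 4 low bits; fill with zeros on the left
Result: 0000011110110000101 (decimal 15749)
Equivalent: 251993 >> 4 = 251993 ÷ 2^4 = 15749



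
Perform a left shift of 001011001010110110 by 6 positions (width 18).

Original: 001011001010110110 (decimal 45750)
Shift left by 6 positions
Append 6 zeros on the right and drop the 6 high bits that overflow the 18-bit width
Result: 001010110110000000 (decimal 44416)
Equivalent: 45750 << 6 = 45750 × 2^6 = 2928000, truncated to 18 bits = 44416



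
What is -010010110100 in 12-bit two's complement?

Original: 010010110100
Step 1 - Invert all bits: 101101001011
Step 2 - Add 1: 101101001100
Verification: 010010110100 + 101101001100 = 1000000000000; discarding the end carry (carry out of the top bit) leaves the 12-bit value 000000000000, as required for x + (-x)



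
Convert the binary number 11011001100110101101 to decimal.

Sum of powers of 2 for each 1-bit:
2^0 + 2^2 + 2^3 + 2^5 + 2^7 + 2^8 + 2^11 + 2^12 + 2^15 + 2^16 + 2^18 + 2^19
= 1 + 4 + 8 + 32 + 128 + 256 + 2048 + 4096 + 32768 + 65536 + 262144 + 524288
= 891309



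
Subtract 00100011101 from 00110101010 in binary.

Method 1 - Direct subtraction (column by column from the right: bit − bit − borrow-in; if negative, add 2 and borrow 1 from the next column):
borrow: 00000111010
        00110101010
-       00100011101
-------------------
        00010001101

Method 2 - Add two's complement:
Two's complement of 00100011101: invert → 11011100010, add 1 → 11011100011
  00110101010
+ 11011100011
-------------
 100010001101  (end carry out of the top bit = 1)
Discarding the end carry: 00010001101
Decimal check:
  00110101010 = 256 + 128 + 32 + 8 + 2 = 426
  00100011101 = 256 + 16 + 8 + 4 + 1 = 285
  426 - 285 = 141, and 00010001101 = 128 + 8 + 4 + 1 = 141 ✓



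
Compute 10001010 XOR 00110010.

XOR: 1 when bits differ
  10001010
^ 00110010
----------
  10111000
Decimal: 138 ^ 50 = 184



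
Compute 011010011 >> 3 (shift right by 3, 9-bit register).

Original: 011010011 (decimal 211)
Shift right by 3 positions
Drop the 3 low bits; fill with zeros on the left
Result: 000011010 (decimal 26)
Equivalent: 211 >> 3 = 211 ÷ 2^3 = 26



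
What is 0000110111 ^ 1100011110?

XOR: 1 when bits differ
  0000110111
^ 1100011110
------------
  1100101001
Decimal: 55 ^ 798 = 809



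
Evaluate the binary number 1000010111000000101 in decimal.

Sum of powers of 2 for each 1-bit:
2^0 + 2^2 + 2^9 + 2^10 + 2^11 + 2^13 + 2^18
= 1 + 4 + 512 + 1024 + 2048 + 8192 + 262144
= 273925



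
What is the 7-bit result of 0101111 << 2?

Original: 0101111 (decimal 47)
Shift left by 2 positions
Append 2 zeros on the right and drop the 2 high bits that overflow the 7-bit width
Result: 0111100 (decimal 60)
Equivalent: 47 << 2 = 47 × 2^2 = 188, truncated to 7 bits = 60



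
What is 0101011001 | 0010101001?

OR: 1 when either bit is 1
  0101011001
| 0010101001
------------
  0111111001
Decimal: 345 | 169 = 505



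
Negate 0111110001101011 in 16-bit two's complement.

Original: 0111110001101011
Step 1 - Invert all bits: 1000001110010100
Step 2 - Add 1: 1000001110010101
Verification: 0111110001101011 + 1000001110010101 = 10000000000000000; discarding the end carry (carry out of the top bit) leaves the 16-bit value 0000000000000000, as required for x + (-x)



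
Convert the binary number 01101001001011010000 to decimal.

Sum of powers of 2 for each 1-bit:
2^4 + 2^6 + 2^7 + 2^9 + 2^12 + 2^15 + 2^17 + 2^18
= 16 + 64 + 128 + 512 + 4096 + 32768 + 131072 + 262144
= 430800



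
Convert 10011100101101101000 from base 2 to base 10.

Sum of powers of 2 for each 1-bit:
2^3 + 2^5 + 2^6 + 2^8 + 2^9 + 2^11 + 2^14 + 2^15 + 2^16 + 2^19
= 8 + 32 + 64 + 256 + 512 + 2048 + 16384 + 32768 + 65536 + 524288
= 641896



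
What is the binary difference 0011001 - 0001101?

Method 1 - Direct subtraction (column by column from the right: bit − bit − borrow-in; if negative, add 2 and borrow 1 from the next column):
borrow: 0011000
        0011001
-       0001101
---------------
        0001100

Method 2 - Add two's complement:
Two's complement of 0001101: invert → 1110010, add 1 → 1110011
  0011001
+ 1110011
---------
 10001100  (end carry out of the top bit = 1)
Discarding the end carry: 0001100
Decimal check:
  0011001 = 16 + 8 + 1 = 25
  0001101 = 8 + 4 + 1 = 13
  25 - 13 = 12, and 0001100 = 8 + 4 = 12 ✓



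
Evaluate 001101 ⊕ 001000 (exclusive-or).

XOR: 1 when bits differ
  001101
^ 001000
--------
  000101
Decimal: 13 ^ 8 = 5



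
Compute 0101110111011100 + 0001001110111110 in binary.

Add column by column from the right: bit + bit + carry-in; write the sum mod 2, carry 1 when the sum is 2 or 3.
carry:  0011111111111000
        0101110111011100
+       0001001110111110
------------------------
       00111000110011010
(the carry out of the leftmost column, 0, becomes the leading bit)
Decimal check:
  0101110111011100 = 16384 + 4096 + 2048 + 1024 + 256 + 128 + 64 + 16 + 8 + 4 = 24028
  0001001110111110 = 4096 + 512 + 256 + 128 + 32 + 16 + 8 + 4 + 2 = 5054
  24028 + 5054 = 29082, and 00111000110011010 = 16384 + 8192 + 4096 + 256 + 128 + 16 + 8 + 2 = 29082 ✓



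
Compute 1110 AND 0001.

AND: 1 only when both bits are 1
  1110
& 0001
------
  0000
Decimal: 14 & 1 = 0



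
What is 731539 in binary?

Using repeated division by 2:
731539 ÷ 2 = 365769 remainder 1
365769 ÷ 2 = 182884 remainder 1
182884 ÷ 2 = 91442 remainder 0
91442 ÷ 2 = 45721 remainder 0
45721 ÷ 2 = 22860 remainder 1
22860 ÷ 2 = 11430 remainder 0
11430 ÷ 2 = 5715 remainder 0
5715 ÷ 2 = 2857 remainder 1
2857 ÷ 2 = 1428 remainder 1
1428 ÷ 2 = 714 remainder 0
714 ÷ 2 = 357 remainder 0
357 ÷ 2 = 178 remainder 1
178 ÷ 2 = 89 remainder 0
89 ÷ 2 = 44 remainder 1
44 ÷ 2 = 22 remainder 0
22 ÷ 2 = 11 remainder 0
11 ÷ 2 = 5 remainder 1
5 ÷ 2 = 2 remainder 1
2 ÷ 2 = 1 remainder 0
1 ÷ 2 = 0 remainder 1
Reading remainders bottom to top: 10110010100110010011



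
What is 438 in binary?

Using repeated division by 2:
438 ÷ 2 = 219 remainder 0
219 ÷ 2 = 109 remainder 1
109 ÷ 2 = 54 remainder 1
54 ÷ 2 = 27 remainder 0
27 ÷ 2 = 13 remainder 1
13 ÷ 2 = 6 remainder 1
6 ÷ 2 = 3 remainder 0
3 ÷ 2 = 1 remainder 1
1 ÷ 2 = 0 remainder 1
Reading remainders bottom to top: 110110110



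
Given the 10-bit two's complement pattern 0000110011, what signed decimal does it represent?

Binary: 0000110011
Sign bit: 0 (non-negative)
Read directly as an unsigned value:
0000110011 = 32 + 16 + 2 + 1 = 51
Value: 51



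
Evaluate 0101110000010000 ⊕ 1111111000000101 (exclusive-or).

XOR: 1 when bits differ
  0101110000010000
^ 1111111000000101
------------------
  1010001000010101
Decimal: 23568 ^ 65029 = 41493



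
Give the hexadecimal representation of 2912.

Using repeated division by 16 (digits 10–15 are A–F):
2912 ÷ 16 = 182 remainder 0
182 ÷ 16 = 11 remainder 6
11 ÷ 16 = 0 remainder 11 (B)
Reading remainders bottom to top: B60



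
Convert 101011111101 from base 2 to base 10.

Sum of powers of 2 for each 1-bit:
2^0 + 2^2 + 2^3 + 2^4 + 2^5 + 2^6 + 2^7 + 2^9 + 2^11
= 1 + 4 + 8 + 16 + 32 + 64 + 128 + 512 + 2048
= 2813



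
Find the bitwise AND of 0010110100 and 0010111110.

AND: 1 only when both bits are 1
  0010110100
& 0010111110
------------
  0010110100
Decimal: 180 & 190 = 180



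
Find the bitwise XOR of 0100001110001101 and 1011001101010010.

XOR: 1 when bits differ
  0100001110001101
^ 1011001101010010
------------------
  1111000011011111
Decimal: 17293 ^ 45906 = 61663



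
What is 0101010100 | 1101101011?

OR: 1 when either bit is 1
  0101010100
| 1101101011
------------
  1101111111
Decimal: 340 | 875 = 895



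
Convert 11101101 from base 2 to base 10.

Sum of powers of 2 for each 1-bit:
2^0 + 2^2 + 2^3 + 2^5 + 2^6 + 2^7
= 1 + 4 + 8 + 32 + 64 + 128
= 237



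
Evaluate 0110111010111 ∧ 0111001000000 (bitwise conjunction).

AND: 1 only when both bits are 1
  0110111010111
& 0111001000000
---------------
  0110001000000
Decimal: 3543 & 3648 = 3136



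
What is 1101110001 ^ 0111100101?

XOR: 1 when bits differ
  1101110001
^ 0111100101
------------
  1010010100
Decimal: 881 ^ 485 = 660



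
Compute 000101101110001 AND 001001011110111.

AND: 1 only when both bits are 1
  000101101110001
& 001001011110111
-----------------
  000001001110001
Decimal: 2929 & 4855 = 625



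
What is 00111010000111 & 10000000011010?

AND: 1 only when both bits are 1
  00111010000111
& 10000000011010
----------------
  00000000000010
Decimal: 3719 & 8218 = 2



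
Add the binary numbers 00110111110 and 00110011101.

Add column by column from the right: bit + bit + carry-in; write the sum mod 2, carry 1 when the sum is 2 or 3.
carry:  01101111000
        00110111110
+       00110011101
-------------------
       001101011011
(the carry out of the leftmost column, 0, becomes the leading bit)
Decimal check:
  00110111110 = 256 + 128 + 32 + 16 + 8 + 4 + 2 = 446
  00110011101 = 256 + 128 + 16 + 8 + 4 + 1 = 413
  446 + 413 = 859, and 001101011011 = 512 + 256 + 64 + 16 + 8 + 2 + 1 = 859 ✓



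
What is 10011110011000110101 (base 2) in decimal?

Sum of powers of 2 for each 1-bit:
2^0 + 2^2 + 2^4 + 2^5 + 2^9 + 2^10 + 2^13 + 2^14 + 2^15 + 2^16 + 2^19
= 1 + 4 + 16 + 32 + 512 + 1024 + 8192 + 16384 + 32768 + 65536 + 524288
= 648757



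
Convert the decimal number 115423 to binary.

Using repeated division by 2:
115423 ÷ 2 = 57711 remainder 1
57711 ÷ 2 = 28855 remainder 1
28855 ÷ 2 = 14427 remainder 1
14427 ÷ 2 = 7213 remainder 1
7213 ÷ 2 = 3606 remainder 1
3606 ÷ 2 = 1803 remainder 0
1803 ÷ 2 = 901 remainder 1
901 ÷ 2 = 450 remainder 1
450 ÷ 2 = 225 remainder 0
225 ÷ 2 = 112 remainder 1
112 ÷ 2 = 56 remainder 0
56 ÷ 2 = 28 remainder 0
28 ÷ 2 = 14 remainder 0
14 ÷ 2 = 7 remainder 0
7 ÷ 2 = 3 remainder 1
3 ÷ 2 = 1 remainder 1
1 ÷ 2 = 0 remainder 1
Reading remainders bottom to top: 11100001011011111



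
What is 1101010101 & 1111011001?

AND: 1 only when both bits are 1
  1101010101
& 1111011001
------------
  1101010001
Decimal: 853 & 985 = 849



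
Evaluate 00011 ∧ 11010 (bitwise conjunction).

AND: 1 only when both bits are 1
  00011
& 11010
-------
  00010
Decimal: 3 & 26 = 2



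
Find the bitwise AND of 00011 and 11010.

AND: 1 only when both bits are 1
  00011
& 11010
-------
  00010
Decimal: 3 & 26 = 2



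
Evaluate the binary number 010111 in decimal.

Sum of powers of 2 for each 1-bit:
2^0 + 2^1 + 2^2 + 2^4
= 1 + 2 + 4 + 16
= 23



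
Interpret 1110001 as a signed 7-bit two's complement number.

Binary: 1110001
Sign bit: 1 (negative)
Invert: 0001110
Add 1:  0001111
Magnitude: 0001111 = 8 + 4 + 2 + 1 = 15
Value: -15



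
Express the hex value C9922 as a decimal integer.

Expand by place value (powers of 16):
Digit values: C = 12
C9922 = 12 × 16^4 + 9 × 16^3 + 9 × 16^2 + 2 × 16^1 + 2 × 16^0
= 12 × 65536 + 9 × 4096 + 9 × 256 + 2 × 16 + 2 × 1
= 786432 + 36864 + 2304 + 32 + 2
= 825634



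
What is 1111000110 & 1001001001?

AND: 1 only when both bits are 1
  1111000110
& 1001001001
------------
  1001000000
Decimal: 966 & 585 = 576



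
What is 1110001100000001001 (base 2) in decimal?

Sum of powers of 2 for each 1-bit:
2^0 + 2^3 + 2^11 + 2^12 + 2^16 + 2^17 + 2^18
= 1 + 8 + 2048 + 4096 + 65536 + 131072 + 262144
= 464905



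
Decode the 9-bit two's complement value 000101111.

Binary: 000101111
Sign bit: 0 (non-negative)
Read directly as an unsigned value:
000101111 = 32 + 8 + 4 + 2 + 1 = 47
Value: 47



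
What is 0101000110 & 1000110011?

AND: 1 only when both bits are 1
  0101000110
& 1000110011
------------
  0000000010
Decimal: 326 & 563 = 2



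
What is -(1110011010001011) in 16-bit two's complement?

Original (sign bit 1, negative): 1110011010001011
Step 1 - Invert all bits: 0001100101110100
Step 2 - Add 1: 0001100101110101
Verification: 1110011010001011 + 0001100101110101 = 10000000000000000; discarding the end carry (carry out of the top bit) leaves the 16-bit value 0000000000000000, as required for x + (-x)



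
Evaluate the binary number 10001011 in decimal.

Sum of powers of 2 for each 1-bit:
2^0 + 2^1 + 2^3 + 2^7
= 1 + 2 + 8 + 128
= 139



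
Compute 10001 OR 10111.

OR: 1 when either bit is 1
  10001
| 10111
-------
  10111
Decimal: 17 | 23 = 23



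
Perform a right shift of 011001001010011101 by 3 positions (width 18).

Original: 011001001010011101 (decimal 103069)
Shift right by 3 positions
Drop the 3 low bits; fill with zeros on the left
Result: 000011001001010011 (decimal 12883)
Equivalent: 103069 >> 3 = 103069 ÷ 2^3 = 12883

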